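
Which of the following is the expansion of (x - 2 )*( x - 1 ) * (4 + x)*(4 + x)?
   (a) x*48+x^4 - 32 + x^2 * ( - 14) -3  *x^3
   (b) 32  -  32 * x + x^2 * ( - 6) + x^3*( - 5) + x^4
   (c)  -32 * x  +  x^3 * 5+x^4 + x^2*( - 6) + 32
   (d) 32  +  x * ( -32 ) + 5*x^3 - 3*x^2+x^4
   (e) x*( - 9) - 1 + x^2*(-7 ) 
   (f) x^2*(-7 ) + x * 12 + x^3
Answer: c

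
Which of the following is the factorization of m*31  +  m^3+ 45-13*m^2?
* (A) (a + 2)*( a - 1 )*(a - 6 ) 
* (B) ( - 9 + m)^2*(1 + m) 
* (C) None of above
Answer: C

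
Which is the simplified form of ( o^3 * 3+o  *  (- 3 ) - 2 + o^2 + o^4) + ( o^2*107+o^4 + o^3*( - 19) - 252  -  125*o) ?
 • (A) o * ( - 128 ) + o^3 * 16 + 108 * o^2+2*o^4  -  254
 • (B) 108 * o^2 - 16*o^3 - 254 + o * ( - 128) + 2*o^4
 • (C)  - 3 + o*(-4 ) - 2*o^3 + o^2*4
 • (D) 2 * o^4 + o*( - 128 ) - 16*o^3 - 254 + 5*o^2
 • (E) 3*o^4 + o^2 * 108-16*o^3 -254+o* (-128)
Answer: B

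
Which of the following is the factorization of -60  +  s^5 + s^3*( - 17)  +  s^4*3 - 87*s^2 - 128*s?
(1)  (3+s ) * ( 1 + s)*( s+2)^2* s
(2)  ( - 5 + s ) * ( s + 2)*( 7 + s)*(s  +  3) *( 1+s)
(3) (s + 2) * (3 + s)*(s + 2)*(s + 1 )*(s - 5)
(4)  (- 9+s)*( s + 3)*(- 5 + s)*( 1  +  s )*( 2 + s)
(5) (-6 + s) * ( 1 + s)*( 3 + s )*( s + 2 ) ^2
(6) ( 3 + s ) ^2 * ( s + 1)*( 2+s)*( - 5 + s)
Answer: 3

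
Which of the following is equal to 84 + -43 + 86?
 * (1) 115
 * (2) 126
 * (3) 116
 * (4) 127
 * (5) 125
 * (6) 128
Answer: 4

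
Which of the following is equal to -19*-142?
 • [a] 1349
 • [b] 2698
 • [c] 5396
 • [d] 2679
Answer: b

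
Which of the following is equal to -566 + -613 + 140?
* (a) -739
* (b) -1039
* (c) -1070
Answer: b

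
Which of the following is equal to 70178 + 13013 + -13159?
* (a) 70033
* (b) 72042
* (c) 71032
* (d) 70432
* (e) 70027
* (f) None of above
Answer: f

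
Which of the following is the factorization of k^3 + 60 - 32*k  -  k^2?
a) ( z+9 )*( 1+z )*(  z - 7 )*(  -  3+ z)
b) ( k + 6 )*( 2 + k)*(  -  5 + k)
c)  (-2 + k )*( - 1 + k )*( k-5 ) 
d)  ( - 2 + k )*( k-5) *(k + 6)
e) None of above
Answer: d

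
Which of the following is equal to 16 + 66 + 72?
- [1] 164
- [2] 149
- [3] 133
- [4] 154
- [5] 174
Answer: 4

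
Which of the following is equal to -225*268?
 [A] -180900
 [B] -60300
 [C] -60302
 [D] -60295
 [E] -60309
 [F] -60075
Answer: B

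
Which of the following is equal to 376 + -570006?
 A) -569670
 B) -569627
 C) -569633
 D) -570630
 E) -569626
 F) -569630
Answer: F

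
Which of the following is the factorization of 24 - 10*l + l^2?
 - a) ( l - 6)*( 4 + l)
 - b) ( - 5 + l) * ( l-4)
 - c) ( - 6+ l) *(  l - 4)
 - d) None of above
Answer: c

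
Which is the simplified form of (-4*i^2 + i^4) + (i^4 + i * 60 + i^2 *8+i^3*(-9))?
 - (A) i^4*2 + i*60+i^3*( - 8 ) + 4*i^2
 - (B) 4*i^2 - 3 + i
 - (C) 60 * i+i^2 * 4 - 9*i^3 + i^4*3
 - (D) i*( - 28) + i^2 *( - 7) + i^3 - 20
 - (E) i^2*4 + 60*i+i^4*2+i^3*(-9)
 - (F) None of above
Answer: E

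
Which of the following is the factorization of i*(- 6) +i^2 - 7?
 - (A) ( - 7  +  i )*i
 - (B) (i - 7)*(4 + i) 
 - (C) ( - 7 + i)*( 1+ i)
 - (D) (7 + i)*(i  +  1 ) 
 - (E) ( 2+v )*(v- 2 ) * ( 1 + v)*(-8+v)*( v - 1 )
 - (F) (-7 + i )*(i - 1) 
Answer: C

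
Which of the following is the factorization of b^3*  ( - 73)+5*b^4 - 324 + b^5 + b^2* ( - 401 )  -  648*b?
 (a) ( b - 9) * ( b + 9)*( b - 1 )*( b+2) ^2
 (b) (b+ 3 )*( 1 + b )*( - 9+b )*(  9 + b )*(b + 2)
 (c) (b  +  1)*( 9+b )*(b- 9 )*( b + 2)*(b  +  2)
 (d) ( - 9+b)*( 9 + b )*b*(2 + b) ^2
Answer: c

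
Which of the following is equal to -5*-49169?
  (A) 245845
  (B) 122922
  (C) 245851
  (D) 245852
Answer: A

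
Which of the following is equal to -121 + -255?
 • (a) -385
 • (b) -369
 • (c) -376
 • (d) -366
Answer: c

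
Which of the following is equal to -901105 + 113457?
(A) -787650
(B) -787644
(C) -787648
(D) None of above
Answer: C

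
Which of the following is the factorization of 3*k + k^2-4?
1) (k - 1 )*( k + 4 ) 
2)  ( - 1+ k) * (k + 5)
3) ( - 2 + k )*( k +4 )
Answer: 1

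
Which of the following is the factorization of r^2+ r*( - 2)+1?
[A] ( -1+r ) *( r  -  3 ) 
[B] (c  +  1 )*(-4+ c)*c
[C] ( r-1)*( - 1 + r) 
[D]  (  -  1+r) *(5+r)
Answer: C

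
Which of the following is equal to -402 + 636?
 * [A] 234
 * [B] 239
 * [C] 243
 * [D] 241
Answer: A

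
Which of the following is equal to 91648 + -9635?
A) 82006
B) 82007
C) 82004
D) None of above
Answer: D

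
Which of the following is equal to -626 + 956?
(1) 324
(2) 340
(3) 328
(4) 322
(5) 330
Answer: 5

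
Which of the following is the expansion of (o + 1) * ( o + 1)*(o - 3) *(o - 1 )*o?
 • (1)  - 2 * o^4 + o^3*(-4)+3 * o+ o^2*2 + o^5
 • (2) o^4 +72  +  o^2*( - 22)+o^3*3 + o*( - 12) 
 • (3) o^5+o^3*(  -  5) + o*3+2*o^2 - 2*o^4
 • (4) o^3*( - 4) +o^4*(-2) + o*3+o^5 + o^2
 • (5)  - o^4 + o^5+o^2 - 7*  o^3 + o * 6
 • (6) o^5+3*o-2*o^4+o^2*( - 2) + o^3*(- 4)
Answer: 1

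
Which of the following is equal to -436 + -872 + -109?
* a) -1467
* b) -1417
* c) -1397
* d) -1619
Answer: b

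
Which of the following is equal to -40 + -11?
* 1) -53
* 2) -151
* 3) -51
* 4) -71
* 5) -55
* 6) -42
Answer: 3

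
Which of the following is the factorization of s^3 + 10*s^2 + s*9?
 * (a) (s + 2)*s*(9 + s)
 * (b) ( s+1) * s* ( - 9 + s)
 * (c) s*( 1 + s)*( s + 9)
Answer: c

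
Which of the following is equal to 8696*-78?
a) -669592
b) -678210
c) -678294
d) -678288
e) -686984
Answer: d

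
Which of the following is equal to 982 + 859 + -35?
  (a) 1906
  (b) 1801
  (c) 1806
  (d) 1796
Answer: c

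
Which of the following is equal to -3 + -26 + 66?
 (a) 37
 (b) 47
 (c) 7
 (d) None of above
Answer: a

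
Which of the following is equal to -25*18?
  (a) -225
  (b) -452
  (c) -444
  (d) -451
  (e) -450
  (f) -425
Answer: e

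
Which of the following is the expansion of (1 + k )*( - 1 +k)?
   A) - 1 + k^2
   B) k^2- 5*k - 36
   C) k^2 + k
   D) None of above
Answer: A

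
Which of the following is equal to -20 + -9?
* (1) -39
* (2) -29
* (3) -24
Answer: 2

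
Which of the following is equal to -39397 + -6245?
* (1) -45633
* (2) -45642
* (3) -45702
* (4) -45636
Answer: 2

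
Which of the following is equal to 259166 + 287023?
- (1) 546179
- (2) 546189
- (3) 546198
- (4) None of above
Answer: 2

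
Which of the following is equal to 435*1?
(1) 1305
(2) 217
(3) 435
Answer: 3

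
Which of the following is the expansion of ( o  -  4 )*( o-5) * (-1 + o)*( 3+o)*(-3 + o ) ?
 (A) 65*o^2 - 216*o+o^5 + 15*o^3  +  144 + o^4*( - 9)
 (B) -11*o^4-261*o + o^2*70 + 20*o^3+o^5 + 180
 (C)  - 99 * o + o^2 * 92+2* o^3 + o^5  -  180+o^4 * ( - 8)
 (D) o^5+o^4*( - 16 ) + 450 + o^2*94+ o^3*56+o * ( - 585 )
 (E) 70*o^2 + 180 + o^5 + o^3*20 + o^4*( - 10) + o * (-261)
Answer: E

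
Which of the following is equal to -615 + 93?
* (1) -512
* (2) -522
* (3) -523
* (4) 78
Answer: 2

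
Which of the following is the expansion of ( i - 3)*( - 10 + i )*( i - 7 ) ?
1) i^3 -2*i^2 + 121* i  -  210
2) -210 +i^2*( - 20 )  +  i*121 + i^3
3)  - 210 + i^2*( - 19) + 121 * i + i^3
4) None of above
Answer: 2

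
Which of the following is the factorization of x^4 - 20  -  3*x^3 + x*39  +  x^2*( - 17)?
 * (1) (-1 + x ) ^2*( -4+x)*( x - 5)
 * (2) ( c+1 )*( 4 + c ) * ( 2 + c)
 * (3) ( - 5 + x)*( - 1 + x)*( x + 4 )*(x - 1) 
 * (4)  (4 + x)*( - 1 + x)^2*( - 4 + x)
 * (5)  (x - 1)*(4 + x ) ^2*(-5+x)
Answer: 3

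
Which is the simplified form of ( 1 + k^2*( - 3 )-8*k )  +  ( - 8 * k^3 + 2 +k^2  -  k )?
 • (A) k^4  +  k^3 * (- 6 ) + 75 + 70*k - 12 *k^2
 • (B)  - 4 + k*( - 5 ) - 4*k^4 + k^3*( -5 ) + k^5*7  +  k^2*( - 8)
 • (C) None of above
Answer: C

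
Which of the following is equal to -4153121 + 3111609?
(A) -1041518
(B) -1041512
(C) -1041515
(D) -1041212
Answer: B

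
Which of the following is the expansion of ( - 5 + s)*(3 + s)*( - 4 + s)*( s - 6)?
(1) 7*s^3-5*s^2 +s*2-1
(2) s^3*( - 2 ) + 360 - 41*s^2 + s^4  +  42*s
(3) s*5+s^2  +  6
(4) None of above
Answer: 4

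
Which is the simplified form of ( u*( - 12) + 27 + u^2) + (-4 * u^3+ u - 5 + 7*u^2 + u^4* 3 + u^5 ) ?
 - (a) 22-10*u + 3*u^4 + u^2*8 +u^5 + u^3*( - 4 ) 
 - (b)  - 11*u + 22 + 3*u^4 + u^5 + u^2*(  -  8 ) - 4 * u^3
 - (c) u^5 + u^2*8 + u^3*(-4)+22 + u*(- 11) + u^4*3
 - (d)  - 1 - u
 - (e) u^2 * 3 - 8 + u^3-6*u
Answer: c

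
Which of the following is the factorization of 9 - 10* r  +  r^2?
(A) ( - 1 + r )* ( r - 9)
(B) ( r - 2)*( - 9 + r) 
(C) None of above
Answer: A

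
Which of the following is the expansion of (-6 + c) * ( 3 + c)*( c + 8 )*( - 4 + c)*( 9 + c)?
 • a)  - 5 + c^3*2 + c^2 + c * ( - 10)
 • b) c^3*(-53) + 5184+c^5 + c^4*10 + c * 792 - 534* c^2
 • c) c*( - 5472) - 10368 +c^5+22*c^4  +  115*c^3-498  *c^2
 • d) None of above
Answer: b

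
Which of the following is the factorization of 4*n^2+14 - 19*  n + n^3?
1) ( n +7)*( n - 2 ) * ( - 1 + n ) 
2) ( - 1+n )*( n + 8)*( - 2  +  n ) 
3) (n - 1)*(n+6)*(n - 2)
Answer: 1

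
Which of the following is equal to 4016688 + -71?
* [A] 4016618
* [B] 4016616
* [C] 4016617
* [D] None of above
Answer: C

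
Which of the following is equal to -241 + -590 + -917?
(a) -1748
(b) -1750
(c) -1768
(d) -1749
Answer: a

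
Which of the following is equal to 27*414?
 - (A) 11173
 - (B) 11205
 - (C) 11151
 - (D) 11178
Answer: D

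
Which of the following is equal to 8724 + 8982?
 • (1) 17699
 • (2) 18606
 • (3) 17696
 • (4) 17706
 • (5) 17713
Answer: 4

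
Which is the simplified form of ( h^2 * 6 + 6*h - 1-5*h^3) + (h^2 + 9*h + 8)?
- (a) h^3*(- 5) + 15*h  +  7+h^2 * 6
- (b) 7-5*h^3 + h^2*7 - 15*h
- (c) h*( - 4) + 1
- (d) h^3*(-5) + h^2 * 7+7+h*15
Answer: d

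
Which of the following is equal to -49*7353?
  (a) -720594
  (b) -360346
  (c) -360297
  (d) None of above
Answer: c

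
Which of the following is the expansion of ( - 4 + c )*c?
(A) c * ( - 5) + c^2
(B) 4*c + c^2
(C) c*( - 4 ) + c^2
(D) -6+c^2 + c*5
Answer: C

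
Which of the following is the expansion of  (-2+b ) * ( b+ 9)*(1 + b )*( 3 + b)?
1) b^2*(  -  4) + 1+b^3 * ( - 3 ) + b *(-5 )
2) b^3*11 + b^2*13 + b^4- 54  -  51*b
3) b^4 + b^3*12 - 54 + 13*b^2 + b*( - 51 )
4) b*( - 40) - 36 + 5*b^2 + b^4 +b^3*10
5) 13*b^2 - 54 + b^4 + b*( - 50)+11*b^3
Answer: 2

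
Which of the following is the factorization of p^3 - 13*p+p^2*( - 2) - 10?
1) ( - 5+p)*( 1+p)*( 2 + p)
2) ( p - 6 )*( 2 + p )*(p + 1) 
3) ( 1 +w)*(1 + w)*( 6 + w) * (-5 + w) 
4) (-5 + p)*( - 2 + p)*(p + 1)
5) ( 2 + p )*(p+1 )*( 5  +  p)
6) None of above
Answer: 1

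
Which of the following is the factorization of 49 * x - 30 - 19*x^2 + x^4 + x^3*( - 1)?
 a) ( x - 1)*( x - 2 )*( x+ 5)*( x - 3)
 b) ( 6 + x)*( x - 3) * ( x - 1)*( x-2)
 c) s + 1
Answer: a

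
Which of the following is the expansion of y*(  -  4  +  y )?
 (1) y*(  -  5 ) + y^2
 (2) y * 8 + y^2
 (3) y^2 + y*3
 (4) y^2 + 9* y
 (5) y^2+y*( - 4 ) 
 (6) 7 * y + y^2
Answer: 5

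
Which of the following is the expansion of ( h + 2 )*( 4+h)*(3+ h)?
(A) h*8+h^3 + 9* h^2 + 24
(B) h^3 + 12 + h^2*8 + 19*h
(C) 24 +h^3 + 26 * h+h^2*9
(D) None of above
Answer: C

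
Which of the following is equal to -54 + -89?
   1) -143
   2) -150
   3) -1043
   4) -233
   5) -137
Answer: 1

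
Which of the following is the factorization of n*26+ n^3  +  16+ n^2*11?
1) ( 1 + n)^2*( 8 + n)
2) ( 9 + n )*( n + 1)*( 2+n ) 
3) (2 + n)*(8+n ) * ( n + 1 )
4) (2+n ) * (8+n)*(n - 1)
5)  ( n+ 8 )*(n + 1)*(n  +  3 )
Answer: 3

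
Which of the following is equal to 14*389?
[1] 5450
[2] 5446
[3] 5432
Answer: 2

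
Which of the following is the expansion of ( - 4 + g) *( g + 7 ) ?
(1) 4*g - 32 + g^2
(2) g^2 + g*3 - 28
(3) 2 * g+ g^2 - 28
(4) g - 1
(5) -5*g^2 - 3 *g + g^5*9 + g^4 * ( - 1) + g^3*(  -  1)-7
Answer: 2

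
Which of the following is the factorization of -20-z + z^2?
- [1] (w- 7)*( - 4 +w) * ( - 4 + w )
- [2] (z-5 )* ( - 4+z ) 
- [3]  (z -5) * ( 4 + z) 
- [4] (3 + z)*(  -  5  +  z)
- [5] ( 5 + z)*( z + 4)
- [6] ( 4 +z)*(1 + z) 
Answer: 3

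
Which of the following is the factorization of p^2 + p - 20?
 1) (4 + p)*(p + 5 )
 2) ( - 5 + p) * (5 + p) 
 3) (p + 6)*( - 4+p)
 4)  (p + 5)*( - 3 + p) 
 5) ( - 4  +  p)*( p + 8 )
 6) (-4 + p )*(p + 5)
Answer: 6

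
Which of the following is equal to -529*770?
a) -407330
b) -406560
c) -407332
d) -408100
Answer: a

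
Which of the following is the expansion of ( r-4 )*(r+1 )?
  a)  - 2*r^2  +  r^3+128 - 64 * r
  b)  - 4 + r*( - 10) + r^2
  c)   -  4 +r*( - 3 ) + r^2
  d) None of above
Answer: c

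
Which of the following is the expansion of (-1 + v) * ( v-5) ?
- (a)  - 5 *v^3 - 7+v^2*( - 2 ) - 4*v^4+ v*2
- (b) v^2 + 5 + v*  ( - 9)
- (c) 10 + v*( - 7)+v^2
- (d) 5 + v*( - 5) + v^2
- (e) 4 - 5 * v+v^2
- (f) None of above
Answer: f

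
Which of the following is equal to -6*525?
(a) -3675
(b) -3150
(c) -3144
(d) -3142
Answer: b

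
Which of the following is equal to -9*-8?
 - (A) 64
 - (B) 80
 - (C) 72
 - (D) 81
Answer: C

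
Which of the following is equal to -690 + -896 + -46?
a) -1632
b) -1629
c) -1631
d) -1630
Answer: a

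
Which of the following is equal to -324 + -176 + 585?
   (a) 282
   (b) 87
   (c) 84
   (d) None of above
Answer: d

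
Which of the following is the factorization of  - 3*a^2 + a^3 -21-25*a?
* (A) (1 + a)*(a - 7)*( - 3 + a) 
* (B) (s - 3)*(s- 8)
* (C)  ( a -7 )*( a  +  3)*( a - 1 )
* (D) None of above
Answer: D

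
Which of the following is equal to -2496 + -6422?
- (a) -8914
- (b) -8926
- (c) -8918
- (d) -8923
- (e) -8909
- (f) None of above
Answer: c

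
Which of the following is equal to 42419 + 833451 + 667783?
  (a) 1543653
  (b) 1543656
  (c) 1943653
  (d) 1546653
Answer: a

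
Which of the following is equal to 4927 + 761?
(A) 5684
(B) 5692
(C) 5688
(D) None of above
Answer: C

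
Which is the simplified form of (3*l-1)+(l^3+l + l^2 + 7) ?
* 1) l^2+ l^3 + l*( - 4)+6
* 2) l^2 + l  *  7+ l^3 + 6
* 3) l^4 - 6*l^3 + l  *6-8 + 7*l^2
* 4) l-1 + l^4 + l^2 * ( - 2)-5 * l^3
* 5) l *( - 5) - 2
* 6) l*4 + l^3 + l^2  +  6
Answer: 6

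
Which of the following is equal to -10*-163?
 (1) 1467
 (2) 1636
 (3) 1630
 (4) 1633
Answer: 3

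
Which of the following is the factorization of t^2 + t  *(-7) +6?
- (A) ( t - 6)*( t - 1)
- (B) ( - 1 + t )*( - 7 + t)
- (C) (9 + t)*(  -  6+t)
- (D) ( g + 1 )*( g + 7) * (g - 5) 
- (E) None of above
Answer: A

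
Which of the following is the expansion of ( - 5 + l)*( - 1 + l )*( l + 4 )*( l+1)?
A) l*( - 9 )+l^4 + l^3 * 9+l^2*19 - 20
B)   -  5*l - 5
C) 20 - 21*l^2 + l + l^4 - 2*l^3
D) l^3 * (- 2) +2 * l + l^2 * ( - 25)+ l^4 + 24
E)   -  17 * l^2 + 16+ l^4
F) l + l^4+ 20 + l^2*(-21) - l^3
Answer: F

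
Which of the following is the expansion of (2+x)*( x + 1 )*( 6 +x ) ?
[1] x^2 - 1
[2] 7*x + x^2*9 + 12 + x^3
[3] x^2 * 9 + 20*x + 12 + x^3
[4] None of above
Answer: 3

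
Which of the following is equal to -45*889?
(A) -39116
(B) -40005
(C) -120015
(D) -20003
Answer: B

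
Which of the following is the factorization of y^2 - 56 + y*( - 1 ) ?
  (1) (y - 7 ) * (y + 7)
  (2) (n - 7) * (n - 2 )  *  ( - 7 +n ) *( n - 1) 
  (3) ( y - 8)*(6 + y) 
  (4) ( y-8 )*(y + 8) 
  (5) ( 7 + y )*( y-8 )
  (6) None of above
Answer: 5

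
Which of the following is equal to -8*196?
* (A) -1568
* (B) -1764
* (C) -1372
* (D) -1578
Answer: A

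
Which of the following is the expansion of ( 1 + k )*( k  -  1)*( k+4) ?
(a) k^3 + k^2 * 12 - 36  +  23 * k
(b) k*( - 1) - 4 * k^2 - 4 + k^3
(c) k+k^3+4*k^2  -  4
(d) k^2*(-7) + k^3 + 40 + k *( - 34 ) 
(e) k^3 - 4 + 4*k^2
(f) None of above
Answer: f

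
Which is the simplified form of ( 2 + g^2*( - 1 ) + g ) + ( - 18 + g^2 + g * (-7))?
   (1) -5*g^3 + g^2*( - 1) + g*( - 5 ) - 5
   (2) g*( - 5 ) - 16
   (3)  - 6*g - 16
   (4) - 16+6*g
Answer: 3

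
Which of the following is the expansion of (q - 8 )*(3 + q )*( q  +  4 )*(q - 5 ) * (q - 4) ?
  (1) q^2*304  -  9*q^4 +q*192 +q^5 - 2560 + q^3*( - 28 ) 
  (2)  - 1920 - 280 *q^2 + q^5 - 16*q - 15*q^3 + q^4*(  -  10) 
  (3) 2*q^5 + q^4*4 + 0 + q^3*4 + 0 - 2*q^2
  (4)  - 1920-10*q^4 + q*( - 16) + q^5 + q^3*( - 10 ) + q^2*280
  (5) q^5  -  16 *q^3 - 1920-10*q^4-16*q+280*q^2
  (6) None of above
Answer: 6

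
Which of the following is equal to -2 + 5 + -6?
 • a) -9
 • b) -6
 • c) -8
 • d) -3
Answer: d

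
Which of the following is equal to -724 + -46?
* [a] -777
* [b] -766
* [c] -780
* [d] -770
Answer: d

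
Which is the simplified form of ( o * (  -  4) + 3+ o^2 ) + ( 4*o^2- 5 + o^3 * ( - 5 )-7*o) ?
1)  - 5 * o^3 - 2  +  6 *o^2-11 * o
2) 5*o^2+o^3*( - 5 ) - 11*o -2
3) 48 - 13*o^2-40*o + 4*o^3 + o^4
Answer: 2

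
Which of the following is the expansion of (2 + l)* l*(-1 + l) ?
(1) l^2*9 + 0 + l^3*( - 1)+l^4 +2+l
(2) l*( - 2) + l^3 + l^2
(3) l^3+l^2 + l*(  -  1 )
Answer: 2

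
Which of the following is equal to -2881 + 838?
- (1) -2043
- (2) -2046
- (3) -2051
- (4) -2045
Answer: 1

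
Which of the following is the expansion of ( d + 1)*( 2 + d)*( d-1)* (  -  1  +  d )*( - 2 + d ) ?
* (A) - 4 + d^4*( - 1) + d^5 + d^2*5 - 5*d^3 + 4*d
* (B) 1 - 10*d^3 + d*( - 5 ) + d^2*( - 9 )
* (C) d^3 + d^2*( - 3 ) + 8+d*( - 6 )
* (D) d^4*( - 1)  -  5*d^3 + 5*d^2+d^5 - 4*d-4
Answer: A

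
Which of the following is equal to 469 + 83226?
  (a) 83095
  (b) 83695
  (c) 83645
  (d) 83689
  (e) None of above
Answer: b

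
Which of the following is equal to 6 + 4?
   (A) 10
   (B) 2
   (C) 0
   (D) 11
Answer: A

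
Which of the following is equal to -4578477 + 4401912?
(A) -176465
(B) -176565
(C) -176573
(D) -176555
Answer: B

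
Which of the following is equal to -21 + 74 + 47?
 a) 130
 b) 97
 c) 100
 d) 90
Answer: c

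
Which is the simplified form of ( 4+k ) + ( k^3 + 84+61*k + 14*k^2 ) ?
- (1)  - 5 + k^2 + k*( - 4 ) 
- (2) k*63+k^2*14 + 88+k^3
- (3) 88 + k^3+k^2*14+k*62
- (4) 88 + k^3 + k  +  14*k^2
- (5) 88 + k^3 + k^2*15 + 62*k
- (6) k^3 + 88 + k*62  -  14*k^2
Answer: 3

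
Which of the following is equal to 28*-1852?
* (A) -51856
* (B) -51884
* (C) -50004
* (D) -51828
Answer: A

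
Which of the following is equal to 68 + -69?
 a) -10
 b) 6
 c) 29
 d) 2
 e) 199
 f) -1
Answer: f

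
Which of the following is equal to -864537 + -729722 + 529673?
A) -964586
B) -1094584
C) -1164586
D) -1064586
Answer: D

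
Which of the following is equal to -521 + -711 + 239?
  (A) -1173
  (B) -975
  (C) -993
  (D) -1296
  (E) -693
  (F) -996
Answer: C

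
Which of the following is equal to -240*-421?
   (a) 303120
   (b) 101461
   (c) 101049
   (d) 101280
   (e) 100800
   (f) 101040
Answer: f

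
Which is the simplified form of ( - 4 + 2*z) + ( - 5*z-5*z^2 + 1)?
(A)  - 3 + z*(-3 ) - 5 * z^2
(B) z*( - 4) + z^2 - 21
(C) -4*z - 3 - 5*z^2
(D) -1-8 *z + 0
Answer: A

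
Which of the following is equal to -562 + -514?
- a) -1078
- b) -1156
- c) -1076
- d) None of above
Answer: c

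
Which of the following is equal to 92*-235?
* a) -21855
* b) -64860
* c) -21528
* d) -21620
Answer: d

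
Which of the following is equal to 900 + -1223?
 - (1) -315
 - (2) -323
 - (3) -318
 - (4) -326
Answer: 2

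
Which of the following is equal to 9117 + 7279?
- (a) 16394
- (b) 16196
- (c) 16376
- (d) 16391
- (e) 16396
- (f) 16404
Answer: e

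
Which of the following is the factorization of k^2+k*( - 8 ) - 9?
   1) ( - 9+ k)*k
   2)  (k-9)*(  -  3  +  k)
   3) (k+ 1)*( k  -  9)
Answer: 3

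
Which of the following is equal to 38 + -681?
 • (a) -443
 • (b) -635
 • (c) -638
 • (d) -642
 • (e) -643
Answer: e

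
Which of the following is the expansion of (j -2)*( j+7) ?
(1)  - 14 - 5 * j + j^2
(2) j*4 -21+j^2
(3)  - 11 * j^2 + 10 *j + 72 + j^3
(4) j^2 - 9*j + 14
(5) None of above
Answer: 5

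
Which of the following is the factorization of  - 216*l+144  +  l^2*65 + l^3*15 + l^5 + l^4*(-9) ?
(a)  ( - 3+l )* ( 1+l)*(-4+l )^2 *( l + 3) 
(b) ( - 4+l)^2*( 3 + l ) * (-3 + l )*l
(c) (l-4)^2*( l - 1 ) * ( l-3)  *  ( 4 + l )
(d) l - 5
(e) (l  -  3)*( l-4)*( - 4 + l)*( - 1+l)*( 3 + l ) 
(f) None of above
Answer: e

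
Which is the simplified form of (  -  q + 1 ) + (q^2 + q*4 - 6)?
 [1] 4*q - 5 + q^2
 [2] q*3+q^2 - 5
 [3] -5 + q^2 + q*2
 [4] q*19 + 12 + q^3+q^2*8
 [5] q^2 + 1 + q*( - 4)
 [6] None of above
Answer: 2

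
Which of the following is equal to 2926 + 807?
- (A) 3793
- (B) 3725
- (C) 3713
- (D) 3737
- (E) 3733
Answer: E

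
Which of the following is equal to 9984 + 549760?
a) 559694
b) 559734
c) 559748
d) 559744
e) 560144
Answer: d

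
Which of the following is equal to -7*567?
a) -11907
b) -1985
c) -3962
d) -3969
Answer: d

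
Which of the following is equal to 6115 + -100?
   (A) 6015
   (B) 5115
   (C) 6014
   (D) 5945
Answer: A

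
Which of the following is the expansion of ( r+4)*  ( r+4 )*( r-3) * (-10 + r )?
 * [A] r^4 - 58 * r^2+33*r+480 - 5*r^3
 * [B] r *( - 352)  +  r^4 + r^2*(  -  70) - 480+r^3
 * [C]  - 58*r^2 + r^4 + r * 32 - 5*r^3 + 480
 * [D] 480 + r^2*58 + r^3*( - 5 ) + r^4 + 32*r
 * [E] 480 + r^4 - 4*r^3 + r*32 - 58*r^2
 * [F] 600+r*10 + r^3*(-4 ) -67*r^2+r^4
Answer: C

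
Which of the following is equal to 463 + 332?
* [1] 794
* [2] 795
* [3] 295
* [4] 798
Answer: 2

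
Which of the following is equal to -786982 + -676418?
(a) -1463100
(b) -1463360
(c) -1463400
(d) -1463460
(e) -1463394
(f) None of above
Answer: c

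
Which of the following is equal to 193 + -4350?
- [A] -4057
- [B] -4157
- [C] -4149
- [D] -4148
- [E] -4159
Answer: B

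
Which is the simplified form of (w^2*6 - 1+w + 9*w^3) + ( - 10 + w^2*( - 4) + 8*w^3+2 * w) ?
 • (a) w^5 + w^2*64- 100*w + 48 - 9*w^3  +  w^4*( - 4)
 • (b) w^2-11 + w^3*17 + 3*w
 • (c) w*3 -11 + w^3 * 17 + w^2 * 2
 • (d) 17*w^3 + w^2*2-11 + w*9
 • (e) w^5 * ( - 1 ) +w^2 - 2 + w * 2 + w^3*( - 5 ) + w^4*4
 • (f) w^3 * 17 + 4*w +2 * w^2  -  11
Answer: c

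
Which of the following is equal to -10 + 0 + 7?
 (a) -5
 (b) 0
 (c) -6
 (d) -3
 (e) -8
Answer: d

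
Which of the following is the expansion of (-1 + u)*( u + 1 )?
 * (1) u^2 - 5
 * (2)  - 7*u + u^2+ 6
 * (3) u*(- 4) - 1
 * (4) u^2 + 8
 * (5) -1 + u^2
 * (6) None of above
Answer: 5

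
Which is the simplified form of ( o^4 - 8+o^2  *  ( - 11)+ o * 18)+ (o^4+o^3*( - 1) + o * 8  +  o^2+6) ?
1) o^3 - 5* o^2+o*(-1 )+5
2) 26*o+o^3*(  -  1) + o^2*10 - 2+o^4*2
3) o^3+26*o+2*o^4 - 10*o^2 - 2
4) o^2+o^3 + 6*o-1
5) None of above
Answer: 5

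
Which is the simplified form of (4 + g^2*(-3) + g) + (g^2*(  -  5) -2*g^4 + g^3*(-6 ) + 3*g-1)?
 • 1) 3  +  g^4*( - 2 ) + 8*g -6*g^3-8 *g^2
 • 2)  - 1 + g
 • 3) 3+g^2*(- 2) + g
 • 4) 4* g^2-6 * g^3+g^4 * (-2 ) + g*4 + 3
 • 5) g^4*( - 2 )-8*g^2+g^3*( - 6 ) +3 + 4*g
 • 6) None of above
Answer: 5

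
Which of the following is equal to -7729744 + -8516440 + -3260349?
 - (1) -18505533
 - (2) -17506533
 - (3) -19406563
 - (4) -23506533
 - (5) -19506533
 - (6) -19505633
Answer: 5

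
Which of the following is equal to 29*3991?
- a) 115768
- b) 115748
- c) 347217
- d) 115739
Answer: d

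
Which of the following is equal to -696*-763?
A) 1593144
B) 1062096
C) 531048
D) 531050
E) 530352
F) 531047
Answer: C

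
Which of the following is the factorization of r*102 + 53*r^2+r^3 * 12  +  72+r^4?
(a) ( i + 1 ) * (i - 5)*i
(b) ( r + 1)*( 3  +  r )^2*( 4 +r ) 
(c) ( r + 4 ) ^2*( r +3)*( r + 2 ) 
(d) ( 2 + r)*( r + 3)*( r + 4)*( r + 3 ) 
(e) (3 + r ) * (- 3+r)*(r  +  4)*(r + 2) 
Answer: d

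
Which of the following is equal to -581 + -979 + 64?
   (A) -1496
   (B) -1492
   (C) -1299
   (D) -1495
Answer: A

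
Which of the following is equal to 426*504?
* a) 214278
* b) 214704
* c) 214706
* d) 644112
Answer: b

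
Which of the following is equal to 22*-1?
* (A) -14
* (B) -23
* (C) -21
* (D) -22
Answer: D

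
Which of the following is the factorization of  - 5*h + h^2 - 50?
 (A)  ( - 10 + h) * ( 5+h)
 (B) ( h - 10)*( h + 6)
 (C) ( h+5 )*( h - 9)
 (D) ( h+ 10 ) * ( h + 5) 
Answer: A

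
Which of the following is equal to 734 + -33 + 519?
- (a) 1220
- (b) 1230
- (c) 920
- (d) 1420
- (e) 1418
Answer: a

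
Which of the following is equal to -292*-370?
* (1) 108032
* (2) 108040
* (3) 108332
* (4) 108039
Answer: 2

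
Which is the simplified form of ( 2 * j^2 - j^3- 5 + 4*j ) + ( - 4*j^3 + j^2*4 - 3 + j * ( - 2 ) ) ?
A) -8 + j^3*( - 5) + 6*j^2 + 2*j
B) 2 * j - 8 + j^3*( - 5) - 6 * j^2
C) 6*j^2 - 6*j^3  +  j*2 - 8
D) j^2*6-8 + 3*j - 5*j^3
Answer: A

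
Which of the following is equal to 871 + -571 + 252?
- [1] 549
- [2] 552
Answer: 2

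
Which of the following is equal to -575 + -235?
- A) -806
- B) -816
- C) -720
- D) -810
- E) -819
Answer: D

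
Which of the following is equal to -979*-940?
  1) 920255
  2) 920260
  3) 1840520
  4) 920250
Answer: 2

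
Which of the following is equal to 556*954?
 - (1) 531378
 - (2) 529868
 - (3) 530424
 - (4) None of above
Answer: 3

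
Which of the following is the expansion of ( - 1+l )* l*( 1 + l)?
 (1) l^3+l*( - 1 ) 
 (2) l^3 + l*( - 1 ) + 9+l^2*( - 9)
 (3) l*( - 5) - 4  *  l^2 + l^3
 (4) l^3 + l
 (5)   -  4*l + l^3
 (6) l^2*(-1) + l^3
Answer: 1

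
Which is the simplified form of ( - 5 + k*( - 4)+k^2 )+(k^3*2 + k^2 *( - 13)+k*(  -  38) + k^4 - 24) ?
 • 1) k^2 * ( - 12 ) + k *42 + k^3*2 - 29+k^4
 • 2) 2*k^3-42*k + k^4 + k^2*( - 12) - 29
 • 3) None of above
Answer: 2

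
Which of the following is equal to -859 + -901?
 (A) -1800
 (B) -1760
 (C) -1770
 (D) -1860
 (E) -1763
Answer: B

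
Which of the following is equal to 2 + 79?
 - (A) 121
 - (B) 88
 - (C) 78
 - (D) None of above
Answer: D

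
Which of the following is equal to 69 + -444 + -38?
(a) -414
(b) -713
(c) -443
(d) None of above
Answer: d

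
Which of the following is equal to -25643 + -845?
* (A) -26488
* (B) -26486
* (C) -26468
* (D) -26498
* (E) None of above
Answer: A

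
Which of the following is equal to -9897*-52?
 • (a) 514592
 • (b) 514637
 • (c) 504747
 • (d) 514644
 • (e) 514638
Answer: d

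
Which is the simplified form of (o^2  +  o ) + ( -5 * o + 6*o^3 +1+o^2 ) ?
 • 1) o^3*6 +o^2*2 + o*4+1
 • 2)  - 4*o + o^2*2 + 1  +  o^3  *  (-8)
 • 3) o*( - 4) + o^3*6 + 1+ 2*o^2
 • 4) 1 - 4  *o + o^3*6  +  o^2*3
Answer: 3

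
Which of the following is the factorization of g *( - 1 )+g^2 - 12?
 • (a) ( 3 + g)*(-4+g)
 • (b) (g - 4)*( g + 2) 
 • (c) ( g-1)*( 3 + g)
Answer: a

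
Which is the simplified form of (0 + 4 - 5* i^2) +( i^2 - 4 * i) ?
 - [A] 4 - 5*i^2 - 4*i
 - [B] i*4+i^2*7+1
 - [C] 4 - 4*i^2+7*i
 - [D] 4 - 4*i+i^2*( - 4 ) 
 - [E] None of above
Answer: D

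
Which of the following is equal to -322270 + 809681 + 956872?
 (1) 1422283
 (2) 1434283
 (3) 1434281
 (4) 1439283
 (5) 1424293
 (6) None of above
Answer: 6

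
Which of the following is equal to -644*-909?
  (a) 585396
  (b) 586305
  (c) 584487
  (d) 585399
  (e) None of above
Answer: a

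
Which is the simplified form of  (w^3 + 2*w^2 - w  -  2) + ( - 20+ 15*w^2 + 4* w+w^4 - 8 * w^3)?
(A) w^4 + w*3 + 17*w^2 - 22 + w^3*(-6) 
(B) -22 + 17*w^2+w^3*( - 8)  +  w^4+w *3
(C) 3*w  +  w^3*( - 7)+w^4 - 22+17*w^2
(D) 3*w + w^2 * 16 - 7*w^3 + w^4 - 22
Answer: C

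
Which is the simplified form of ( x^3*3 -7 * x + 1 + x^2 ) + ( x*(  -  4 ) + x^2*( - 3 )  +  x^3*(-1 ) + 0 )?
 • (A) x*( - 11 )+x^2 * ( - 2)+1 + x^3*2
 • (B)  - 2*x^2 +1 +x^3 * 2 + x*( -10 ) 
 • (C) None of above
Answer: A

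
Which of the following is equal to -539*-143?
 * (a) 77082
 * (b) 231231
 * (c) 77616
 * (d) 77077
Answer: d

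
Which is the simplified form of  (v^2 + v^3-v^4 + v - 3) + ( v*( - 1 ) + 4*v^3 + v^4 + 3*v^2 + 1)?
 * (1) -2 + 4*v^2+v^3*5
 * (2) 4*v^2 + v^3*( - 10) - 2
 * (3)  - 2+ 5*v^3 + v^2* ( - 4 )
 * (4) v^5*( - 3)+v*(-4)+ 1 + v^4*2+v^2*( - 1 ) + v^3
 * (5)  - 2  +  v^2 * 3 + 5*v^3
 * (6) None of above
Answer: 1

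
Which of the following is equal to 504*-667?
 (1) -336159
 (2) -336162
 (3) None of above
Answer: 3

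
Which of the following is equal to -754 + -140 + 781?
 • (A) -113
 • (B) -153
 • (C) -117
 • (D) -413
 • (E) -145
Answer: A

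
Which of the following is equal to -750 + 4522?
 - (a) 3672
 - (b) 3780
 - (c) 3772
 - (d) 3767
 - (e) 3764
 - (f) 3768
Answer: c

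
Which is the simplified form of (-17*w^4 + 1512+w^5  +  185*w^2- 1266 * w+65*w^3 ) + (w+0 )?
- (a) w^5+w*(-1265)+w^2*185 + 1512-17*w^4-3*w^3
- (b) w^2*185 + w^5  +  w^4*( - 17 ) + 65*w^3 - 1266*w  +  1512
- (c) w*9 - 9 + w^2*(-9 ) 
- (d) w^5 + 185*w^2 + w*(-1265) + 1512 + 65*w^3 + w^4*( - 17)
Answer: d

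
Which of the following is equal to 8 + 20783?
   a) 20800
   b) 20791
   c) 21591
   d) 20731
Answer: b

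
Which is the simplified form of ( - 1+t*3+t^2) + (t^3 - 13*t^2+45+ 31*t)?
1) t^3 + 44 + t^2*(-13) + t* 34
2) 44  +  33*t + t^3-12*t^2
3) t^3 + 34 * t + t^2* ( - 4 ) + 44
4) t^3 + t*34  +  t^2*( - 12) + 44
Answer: 4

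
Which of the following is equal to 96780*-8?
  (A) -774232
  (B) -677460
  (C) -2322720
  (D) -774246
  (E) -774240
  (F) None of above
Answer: E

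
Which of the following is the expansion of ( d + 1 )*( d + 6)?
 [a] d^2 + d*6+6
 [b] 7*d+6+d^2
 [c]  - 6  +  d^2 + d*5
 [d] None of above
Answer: b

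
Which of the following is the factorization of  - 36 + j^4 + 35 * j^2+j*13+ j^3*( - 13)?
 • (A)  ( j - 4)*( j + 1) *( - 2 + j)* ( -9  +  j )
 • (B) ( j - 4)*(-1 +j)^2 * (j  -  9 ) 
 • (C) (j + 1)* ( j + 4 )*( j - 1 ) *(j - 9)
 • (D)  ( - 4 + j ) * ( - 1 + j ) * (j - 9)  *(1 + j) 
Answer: D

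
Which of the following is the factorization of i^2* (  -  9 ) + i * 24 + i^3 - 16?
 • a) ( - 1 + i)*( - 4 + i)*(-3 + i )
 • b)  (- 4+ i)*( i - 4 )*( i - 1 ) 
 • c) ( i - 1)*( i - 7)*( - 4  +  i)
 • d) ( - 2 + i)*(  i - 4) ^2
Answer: b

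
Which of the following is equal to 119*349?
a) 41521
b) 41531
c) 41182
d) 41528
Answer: b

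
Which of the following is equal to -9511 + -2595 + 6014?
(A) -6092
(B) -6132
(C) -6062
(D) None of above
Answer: A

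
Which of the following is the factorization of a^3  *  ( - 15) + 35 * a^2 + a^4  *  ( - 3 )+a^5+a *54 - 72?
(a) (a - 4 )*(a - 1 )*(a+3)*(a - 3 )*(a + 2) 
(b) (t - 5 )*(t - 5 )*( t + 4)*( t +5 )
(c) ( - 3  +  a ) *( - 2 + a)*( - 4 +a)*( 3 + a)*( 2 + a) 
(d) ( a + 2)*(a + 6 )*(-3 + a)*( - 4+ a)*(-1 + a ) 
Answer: a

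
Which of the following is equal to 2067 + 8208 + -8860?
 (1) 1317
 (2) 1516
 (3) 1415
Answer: 3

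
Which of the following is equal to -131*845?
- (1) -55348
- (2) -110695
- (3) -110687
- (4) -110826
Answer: 2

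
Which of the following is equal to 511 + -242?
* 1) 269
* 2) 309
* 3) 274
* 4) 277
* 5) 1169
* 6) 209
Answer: 1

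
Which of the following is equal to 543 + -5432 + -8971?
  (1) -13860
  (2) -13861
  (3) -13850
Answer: 1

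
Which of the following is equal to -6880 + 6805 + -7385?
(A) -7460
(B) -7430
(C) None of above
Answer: A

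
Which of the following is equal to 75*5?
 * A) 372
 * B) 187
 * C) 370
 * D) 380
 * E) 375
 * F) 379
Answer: E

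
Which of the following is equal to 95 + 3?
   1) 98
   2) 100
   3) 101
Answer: 1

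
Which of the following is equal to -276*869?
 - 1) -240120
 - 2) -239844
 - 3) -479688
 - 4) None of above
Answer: 2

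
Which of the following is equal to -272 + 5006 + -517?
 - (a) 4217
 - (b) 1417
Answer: a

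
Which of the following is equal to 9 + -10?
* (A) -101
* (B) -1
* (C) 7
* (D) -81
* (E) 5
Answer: B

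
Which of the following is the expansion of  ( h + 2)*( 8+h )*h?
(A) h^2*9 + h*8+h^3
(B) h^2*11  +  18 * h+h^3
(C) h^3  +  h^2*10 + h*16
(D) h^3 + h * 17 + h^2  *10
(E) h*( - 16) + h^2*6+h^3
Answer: C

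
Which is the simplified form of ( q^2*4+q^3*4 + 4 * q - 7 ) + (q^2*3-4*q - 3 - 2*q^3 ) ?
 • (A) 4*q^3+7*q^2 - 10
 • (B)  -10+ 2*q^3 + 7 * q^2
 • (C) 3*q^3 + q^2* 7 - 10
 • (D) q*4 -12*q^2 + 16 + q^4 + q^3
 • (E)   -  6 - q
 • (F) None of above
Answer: B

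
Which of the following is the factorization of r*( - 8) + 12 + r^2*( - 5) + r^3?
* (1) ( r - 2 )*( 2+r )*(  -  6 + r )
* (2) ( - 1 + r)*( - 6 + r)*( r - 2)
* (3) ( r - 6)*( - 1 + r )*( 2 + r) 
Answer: 3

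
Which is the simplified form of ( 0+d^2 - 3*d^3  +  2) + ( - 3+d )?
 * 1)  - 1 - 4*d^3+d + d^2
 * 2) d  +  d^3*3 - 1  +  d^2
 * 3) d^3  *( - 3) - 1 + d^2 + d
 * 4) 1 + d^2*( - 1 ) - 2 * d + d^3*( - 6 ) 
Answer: 3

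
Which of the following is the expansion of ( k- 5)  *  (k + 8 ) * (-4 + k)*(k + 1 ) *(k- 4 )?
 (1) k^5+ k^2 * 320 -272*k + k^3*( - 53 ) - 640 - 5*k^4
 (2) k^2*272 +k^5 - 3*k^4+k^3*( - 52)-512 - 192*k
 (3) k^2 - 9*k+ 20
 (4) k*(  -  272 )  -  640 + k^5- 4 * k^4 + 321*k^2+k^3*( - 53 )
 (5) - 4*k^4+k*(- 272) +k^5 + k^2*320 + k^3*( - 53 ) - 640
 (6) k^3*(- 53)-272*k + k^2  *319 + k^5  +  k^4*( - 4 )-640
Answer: 5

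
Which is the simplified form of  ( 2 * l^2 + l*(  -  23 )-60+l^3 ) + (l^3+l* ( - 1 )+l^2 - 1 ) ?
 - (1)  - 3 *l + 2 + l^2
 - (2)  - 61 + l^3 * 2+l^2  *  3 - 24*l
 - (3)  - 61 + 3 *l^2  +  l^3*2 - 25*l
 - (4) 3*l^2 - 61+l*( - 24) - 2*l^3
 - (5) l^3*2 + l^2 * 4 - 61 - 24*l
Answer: 2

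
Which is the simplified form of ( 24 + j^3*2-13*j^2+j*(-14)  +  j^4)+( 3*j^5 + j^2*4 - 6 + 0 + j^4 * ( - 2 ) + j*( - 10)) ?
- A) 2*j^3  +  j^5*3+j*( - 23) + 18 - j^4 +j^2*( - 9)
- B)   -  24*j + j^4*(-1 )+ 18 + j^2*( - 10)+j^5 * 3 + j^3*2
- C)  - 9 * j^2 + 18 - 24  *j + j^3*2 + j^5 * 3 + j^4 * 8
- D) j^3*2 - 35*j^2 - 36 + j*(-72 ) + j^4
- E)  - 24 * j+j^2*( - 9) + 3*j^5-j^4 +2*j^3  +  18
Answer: E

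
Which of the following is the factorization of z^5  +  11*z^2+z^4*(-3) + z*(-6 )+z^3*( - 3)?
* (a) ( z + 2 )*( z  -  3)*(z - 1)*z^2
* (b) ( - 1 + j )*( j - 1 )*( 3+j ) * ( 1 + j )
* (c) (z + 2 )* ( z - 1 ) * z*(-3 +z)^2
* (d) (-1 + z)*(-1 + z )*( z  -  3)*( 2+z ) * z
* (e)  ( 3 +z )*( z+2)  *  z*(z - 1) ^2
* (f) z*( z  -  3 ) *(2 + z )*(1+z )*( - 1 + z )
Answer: d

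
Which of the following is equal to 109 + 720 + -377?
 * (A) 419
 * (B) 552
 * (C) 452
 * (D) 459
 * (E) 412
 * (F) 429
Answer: C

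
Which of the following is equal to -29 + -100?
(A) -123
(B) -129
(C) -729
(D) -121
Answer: B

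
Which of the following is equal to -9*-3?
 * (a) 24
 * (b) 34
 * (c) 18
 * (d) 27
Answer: d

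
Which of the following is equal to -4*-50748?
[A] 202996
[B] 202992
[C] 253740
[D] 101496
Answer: B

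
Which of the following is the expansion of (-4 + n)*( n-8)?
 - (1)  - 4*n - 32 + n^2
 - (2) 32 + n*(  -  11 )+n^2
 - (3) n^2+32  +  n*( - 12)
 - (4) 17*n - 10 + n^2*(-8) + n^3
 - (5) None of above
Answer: 3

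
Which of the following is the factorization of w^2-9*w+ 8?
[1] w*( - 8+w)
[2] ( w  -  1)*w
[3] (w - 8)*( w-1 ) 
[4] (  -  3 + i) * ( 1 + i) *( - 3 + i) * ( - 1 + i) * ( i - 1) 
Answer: 3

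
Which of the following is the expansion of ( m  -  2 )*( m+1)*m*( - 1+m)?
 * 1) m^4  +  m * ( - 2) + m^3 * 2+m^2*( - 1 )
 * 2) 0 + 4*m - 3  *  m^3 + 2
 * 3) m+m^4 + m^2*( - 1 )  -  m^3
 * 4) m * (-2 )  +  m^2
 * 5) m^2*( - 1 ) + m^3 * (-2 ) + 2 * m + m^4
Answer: 5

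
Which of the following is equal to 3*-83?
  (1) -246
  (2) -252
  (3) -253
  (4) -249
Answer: 4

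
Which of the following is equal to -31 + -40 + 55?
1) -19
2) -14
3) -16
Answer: 3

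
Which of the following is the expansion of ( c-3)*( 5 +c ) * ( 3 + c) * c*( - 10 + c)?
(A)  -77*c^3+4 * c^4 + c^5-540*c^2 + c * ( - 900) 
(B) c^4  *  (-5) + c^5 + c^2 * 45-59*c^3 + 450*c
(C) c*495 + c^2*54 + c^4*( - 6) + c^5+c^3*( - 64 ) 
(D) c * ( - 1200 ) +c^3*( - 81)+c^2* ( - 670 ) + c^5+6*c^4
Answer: B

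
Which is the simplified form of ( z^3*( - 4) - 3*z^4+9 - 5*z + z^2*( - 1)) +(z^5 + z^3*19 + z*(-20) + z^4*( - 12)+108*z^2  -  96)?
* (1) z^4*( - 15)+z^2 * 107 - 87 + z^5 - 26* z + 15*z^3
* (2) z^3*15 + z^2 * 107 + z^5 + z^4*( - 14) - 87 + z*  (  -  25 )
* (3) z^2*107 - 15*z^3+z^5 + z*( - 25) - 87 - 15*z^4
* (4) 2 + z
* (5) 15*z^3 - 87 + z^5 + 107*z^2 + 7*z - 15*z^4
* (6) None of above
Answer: 6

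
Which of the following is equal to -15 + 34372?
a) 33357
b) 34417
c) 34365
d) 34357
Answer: d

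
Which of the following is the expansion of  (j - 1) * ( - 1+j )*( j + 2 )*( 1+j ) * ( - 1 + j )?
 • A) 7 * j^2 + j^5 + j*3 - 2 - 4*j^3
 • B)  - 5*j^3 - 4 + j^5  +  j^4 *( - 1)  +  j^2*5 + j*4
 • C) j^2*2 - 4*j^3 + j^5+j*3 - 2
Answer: C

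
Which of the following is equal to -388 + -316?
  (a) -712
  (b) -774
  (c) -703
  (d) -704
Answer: d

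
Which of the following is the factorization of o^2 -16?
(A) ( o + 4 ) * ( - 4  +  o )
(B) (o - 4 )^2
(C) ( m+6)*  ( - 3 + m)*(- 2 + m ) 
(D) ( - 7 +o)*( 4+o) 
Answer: A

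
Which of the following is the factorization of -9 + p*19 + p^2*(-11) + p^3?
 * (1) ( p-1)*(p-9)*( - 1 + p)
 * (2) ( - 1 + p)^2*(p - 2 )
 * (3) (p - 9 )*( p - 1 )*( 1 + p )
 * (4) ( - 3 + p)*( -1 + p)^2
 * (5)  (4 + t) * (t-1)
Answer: 1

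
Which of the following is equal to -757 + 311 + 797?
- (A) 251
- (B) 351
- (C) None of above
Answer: B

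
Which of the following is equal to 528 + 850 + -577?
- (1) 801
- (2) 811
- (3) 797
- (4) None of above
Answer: 1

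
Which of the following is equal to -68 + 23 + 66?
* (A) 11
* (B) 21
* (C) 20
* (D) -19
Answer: B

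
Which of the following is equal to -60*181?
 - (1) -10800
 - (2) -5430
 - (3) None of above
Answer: 3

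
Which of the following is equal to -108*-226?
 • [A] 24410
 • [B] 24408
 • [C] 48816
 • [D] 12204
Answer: B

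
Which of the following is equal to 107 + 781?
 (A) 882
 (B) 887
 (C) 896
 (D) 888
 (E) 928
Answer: D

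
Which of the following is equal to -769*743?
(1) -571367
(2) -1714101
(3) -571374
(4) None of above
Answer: 1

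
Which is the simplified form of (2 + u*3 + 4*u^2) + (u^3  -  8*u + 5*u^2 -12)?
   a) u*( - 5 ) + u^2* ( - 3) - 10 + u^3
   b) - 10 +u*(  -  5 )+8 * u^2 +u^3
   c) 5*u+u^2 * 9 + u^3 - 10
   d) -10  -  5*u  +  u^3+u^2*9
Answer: d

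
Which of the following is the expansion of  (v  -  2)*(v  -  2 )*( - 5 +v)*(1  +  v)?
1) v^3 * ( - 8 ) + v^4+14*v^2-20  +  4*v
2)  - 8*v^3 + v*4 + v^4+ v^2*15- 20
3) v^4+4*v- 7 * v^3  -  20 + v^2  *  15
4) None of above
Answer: 2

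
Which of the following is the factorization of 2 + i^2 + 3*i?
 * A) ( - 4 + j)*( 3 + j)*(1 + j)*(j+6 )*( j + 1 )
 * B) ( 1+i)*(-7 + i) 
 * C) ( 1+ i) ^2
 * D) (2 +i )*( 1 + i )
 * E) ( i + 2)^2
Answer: D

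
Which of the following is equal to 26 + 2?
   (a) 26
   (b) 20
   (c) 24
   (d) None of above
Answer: d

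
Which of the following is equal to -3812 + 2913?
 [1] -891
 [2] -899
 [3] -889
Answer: 2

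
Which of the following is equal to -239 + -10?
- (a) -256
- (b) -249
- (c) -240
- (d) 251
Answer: b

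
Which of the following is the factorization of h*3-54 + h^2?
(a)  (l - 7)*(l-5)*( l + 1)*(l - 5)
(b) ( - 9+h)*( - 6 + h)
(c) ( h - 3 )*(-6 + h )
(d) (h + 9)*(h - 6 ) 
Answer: d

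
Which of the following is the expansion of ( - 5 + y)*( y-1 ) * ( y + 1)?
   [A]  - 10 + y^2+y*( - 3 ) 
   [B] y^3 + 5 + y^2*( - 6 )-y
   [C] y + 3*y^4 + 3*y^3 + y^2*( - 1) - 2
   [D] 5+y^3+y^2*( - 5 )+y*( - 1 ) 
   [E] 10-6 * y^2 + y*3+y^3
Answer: D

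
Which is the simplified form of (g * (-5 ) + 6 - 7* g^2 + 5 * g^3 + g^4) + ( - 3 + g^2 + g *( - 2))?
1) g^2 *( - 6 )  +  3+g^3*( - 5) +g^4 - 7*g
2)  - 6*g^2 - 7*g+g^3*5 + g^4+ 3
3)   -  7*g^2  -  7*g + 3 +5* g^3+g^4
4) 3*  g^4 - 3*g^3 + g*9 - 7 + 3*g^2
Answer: 2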